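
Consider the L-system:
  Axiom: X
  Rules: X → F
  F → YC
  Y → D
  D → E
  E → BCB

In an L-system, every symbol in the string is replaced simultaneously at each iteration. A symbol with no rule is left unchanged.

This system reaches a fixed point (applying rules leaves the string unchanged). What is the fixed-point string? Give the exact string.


Step 0: X
Step 1: F
Step 2: YC
Step 3: DC
Step 4: EC
Step 5: BCBC
Step 6: BCBC  (unchanged — fixed point at step 5)

Answer: BCBC


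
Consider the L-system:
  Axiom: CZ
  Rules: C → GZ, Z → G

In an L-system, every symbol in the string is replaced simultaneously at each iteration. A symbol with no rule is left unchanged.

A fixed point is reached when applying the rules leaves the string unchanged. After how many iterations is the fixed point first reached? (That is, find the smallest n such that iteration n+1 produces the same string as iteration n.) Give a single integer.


Answer: 2

Derivation:
Step 0: CZ
Step 1: GZG
Step 2: GGG
Step 3: GGG  (unchanged — fixed point at step 2)


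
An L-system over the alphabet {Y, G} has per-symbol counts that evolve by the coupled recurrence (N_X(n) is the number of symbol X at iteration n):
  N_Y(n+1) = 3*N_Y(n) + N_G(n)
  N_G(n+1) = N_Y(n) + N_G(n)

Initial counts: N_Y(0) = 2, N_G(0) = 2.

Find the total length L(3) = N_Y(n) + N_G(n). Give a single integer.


Answer: 136

Derivation:
Step 0: N_Y=2, N_G=2, L=4
Step 1: N_Y=8, N_G=4, L=12
Step 2: N_Y=28, N_G=12, L=40
Step 3: N_Y=96, N_G=40, L=136


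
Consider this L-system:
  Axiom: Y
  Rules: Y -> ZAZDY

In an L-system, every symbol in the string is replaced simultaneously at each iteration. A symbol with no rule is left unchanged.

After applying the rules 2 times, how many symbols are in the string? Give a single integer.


Answer: 9

Derivation:
Step 0: length = 1
Step 1: length = 5
Step 2: length = 9


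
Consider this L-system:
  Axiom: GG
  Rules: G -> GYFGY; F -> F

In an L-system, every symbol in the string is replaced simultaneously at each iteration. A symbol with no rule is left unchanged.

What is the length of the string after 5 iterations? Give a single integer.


Answer: 250

Derivation:
Step 0: length = 2
Step 1: length = 10
Step 2: length = 26
Step 3: length = 58
Step 4: length = 122
Step 5: length = 250


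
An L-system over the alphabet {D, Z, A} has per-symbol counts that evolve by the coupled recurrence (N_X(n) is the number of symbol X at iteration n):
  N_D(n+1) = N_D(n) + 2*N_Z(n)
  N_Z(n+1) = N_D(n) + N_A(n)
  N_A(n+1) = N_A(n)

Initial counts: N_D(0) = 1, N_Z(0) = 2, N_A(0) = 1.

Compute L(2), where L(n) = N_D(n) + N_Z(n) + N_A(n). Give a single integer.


Step 0: N_D=1, N_Z=2, N_A=1, L=4
Step 1: N_D=5, N_Z=2, N_A=1, L=8
Step 2: N_D=9, N_Z=6, N_A=1, L=16

Answer: 16


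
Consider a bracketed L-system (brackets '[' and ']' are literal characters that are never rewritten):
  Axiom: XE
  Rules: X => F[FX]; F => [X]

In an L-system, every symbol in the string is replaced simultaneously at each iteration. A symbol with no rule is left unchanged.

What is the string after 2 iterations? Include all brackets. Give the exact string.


Answer: [X][[X]F[FX]]E

Derivation:
Step 0: XE
Step 1: F[FX]E
Step 2: [X][[X]F[FX]]E


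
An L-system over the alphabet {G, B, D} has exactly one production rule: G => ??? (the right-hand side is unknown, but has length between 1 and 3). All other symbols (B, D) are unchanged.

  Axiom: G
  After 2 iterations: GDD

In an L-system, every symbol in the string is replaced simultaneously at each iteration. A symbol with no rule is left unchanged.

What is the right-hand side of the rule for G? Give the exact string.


Trying G => GD:
  Step 0: G
  Step 1: GD
  Step 2: GDD
Matches the given result.

Answer: GD


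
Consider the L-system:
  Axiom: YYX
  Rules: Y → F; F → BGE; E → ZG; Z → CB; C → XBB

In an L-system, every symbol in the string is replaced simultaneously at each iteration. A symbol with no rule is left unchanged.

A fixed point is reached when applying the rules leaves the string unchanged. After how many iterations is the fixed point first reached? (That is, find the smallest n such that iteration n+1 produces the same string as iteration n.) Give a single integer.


Step 0: YYX
Step 1: FFX
Step 2: BGEBGEX
Step 3: BGZGBGZGX
Step 4: BGCBGBGCBGX
Step 5: BGXBBBGBGXBBBGX
Step 6: BGXBBBGBGXBBBGX  (unchanged — fixed point at step 5)

Answer: 5


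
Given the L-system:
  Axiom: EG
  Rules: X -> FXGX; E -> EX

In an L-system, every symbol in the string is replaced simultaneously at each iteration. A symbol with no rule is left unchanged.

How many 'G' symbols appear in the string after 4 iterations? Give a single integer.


Step 0: EG  (1 'G')
Step 1: EXG  (1 'G')
Step 2: EXFXGXG  (2 'G')
Step 3: EXFXGXFFXGXGFXGXG  (5 'G')
Step 4: EXFXGXFFXGXGFXGXFFFXGXGFXGXGFFXGXGFXGXG  (12 'G')

Answer: 12


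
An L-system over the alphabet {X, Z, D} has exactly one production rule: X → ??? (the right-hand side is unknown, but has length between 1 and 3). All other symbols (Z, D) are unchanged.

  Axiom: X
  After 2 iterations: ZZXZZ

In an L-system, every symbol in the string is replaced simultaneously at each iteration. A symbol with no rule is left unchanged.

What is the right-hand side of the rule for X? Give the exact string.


Trying X → ZXZ:
  Step 0: X
  Step 1: ZXZ
  Step 2: ZZXZZ
Matches the given result.

Answer: ZXZ


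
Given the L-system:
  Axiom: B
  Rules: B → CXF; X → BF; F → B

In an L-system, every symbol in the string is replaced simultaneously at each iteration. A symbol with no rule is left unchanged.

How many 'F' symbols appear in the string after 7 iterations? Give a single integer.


Step 0: B  (0 'F')
Step 1: CXF  (1 'F')
Step 2: CBFB  (1 'F')
Step 3: CCXFBCXF  (2 'F')
Step 4: CCBFBCXFCBFB  (3 'F')
Step 5: CCCXFBCXFCBFBCCXFBCXF  (5 'F')
Step 6: CCCBFBCXFCBFBCCXFBCXFCCBFBCXFCBFB  (8 'F')
Step 7: CCCCXFBCXFCBFBCCXFBCXFCCBFBCXFCBFBCCCXFBCXFCBFBCCXFBCXF  (13 'F')

Answer: 13


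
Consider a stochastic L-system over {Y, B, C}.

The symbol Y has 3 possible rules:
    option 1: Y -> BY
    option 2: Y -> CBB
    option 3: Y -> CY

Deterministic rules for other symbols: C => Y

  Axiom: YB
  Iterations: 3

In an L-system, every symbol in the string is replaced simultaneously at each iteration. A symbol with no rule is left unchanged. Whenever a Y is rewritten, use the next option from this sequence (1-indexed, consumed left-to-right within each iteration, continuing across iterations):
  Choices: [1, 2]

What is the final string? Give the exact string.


Answer: BYBBB

Derivation:
Step 0: YB
Step 1: BYB  (used choices [1])
Step 2: BCBBB  (used choices [2])
Step 3: BYBBB  (used choices [])


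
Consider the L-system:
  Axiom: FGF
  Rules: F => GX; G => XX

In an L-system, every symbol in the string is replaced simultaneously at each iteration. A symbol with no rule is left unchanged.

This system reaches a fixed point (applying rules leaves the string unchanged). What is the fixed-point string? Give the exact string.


Answer: XXXXXXXX

Derivation:
Step 0: FGF
Step 1: GXXXGX
Step 2: XXXXXXXX
Step 3: XXXXXXXX  (unchanged — fixed point at step 2)


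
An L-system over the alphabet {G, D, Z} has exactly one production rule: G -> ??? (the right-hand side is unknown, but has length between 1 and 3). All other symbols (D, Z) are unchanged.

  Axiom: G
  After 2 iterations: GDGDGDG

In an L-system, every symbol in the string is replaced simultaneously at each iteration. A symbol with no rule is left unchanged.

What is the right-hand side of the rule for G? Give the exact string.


Trying G -> GDG:
  Step 0: G
  Step 1: GDG
  Step 2: GDGDGDG
Matches the given result.

Answer: GDG


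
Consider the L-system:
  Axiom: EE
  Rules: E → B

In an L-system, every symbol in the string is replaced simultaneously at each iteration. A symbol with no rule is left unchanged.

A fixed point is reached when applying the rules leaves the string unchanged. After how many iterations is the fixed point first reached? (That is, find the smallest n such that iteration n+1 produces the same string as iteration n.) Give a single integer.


Answer: 1

Derivation:
Step 0: EE
Step 1: BB
Step 2: BB  (unchanged — fixed point at step 1)


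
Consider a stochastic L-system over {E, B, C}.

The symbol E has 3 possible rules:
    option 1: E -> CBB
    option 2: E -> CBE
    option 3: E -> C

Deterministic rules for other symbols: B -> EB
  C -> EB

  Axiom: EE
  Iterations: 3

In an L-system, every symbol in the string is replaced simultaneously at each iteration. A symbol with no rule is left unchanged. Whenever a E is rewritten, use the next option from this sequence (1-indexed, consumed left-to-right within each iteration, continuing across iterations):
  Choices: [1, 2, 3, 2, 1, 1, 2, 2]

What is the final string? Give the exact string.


Answer: CBEEBCBBEBCBBEBCBEEBCBEEBEB

Derivation:
Step 0: EE
Step 1: CBBCBE  (used choices [1, 2])
Step 2: EBEBEBEBEBC  (used choices [3])
Step 3: CBEEBCBBEBCBBEBCBEEBCBEEBEB  (used choices [2, 1, 1, 2, 2])


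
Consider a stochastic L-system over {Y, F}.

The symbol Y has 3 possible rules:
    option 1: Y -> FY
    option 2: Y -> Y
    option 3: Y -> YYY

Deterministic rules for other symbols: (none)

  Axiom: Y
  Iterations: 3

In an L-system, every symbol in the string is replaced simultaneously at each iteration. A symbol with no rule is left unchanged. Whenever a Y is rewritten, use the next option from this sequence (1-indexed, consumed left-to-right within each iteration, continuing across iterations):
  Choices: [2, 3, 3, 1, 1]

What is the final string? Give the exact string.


Step 0: Y
Step 1: Y  (used choices [2])
Step 2: YYY  (used choices [3])
Step 3: YYYFYFY  (used choices [3, 1, 1])

Answer: YYYFYFY


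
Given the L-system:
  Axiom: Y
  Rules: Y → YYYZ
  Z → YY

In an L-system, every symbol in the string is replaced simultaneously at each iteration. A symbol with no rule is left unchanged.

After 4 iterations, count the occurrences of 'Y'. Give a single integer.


Answer: 139

Derivation:
Step 0: Y  (1 'Y')
Step 1: YYYZ  (3 'Y')
Step 2: YYYZYYYZYYYZYY  (11 'Y')
Step 3: YYYZYYYZYYYZYYYYYZYYYZYYYZYYYYYZYYYZYYYZYYYYYZYYYZ  (39 'Y')
Step 4: YYYZYYYZYYYZYYYYYZYYYZYYYZYYYYYZYYYZYYYZYYYYYZYYYZYYYZYYYZYYYZYYYYYZYYYZYYYZYYYYYZYYYZYYYZYYYYYZYYYZYYYZYYYZYYYZYYYYYZYYYZYYYZYYYYYZYYYZYYYZYYYYYZYYYZYYYZYYYZYYYZYYYYYZYYYZYYYZYY  (139 'Y')


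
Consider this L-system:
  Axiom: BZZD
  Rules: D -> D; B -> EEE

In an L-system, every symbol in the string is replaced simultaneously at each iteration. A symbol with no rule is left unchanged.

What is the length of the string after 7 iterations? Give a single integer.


Answer: 6

Derivation:
Step 0: length = 4
Step 1: length = 6
Step 2: length = 6
Step 3: length = 6
Step 4: length = 6
Step 5: length = 6
Step 6: length = 6
Step 7: length = 6


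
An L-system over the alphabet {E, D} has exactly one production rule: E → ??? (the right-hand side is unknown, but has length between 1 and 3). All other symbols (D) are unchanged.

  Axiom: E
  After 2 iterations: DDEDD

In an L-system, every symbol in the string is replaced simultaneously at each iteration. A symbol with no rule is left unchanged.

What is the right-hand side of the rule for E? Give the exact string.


Trying E → DED:
  Step 0: E
  Step 1: DED
  Step 2: DDEDD
Matches the given result.

Answer: DED


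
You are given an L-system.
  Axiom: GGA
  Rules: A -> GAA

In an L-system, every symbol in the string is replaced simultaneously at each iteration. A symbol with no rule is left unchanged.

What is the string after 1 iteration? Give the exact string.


Answer: GGGAA

Derivation:
Step 0: GGA
Step 1: GGGAA


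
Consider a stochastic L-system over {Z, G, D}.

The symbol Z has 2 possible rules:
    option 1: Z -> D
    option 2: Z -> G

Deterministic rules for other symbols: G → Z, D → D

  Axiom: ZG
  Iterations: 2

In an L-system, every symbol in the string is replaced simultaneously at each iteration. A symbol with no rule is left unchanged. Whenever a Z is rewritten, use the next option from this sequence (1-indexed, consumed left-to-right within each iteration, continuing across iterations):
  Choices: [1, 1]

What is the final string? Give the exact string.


Step 0: ZG
Step 1: DZ  (used choices [1])
Step 2: DD  (used choices [1])

Answer: DD


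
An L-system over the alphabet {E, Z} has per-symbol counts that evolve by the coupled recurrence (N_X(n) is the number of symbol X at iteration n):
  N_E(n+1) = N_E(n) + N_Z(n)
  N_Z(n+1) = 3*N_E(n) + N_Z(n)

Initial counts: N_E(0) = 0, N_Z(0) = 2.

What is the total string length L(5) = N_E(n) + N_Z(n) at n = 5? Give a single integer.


Step 0: N_E=0, N_Z=2, L=2
Step 1: N_E=2, N_Z=2, L=4
Step 2: N_E=4, N_Z=8, L=12
Step 3: N_E=12, N_Z=20, L=32
Step 4: N_E=32, N_Z=56, L=88
Step 5: N_E=88, N_Z=152, L=240

Answer: 240


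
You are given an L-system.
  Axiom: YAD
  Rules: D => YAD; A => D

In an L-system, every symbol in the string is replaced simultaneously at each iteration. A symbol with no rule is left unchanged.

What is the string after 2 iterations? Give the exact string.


Answer: YYADYDYAD

Derivation:
Step 0: YAD
Step 1: YDYAD
Step 2: YYADYDYAD


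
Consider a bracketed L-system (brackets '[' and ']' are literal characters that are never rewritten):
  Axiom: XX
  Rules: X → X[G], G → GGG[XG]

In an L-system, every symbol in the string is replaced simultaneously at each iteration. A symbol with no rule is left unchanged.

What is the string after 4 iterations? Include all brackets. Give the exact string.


Step 0: XX
Step 1: X[G]X[G]
Step 2: X[G][GGG[XG]]X[G][GGG[XG]]
Step 3: X[G][GGG[XG]][GGG[XG]GGG[XG]GGG[XG][X[G]GGG[XG]]]X[G][GGG[XG]][GGG[XG]GGG[XG]GGG[XG][X[G]GGG[XG]]]
Step 4: X[G][GGG[XG]][GGG[XG]GGG[XG]GGG[XG][X[G]GGG[XG]]][GGG[XG]GGG[XG]GGG[XG][X[G]GGG[XG]]GGG[XG]GGG[XG]GGG[XG][X[G]GGG[XG]]GGG[XG]GGG[XG]GGG[XG][X[G]GGG[XG]][X[G][GGG[XG]]GGG[XG]GGG[XG]GGG[XG][X[G]GGG[XG]]]]X[G][GGG[XG]][GGG[XG]GGG[XG]GGG[XG][X[G]GGG[XG]]][GGG[XG]GGG[XG]GGG[XG][X[G]GGG[XG]]GGG[XG]GGG[XG]GGG[XG][X[G]GGG[XG]]GGG[XG]GGG[XG]GGG[XG][X[G]GGG[XG]][X[G][GGG[XG]]GGG[XG]GGG[XG]GGG[XG][X[G]GGG[XG]]]]

Answer: X[G][GGG[XG]][GGG[XG]GGG[XG]GGG[XG][X[G]GGG[XG]]][GGG[XG]GGG[XG]GGG[XG][X[G]GGG[XG]]GGG[XG]GGG[XG]GGG[XG][X[G]GGG[XG]]GGG[XG]GGG[XG]GGG[XG][X[G]GGG[XG]][X[G][GGG[XG]]GGG[XG]GGG[XG]GGG[XG][X[G]GGG[XG]]]]X[G][GGG[XG]][GGG[XG]GGG[XG]GGG[XG][X[G]GGG[XG]]][GGG[XG]GGG[XG]GGG[XG][X[G]GGG[XG]]GGG[XG]GGG[XG]GGG[XG][X[G]GGG[XG]]GGG[XG]GGG[XG]GGG[XG][X[G]GGG[XG]][X[G][GGG[XG]]GGG[XG]GGG[XG]GGG[XG][X[G]GGG[XG]]]]


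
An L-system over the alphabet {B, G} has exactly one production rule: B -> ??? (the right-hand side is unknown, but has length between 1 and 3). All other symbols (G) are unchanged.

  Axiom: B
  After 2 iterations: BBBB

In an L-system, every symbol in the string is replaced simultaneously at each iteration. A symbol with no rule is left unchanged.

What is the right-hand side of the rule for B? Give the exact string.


Trying B -> BB:
  Step 0: B
  Step 1: BB
  Step 2: BBBB
Matches the given result.

Answer: BB


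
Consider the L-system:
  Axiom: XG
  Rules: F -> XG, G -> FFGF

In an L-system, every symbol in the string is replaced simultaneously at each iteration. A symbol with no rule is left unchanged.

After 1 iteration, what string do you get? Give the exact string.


Step 0: XG
Step 1: XFFGF

Answer: XFFGF


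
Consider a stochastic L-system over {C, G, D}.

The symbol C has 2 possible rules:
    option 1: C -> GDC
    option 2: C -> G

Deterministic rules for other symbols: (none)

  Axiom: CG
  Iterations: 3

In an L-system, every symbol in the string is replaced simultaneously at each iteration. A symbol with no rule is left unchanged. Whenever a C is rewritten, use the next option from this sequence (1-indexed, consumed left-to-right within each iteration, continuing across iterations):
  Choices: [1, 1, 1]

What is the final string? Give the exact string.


Step 0: CG
Step 1: GDCG  (used choices [1])
Step 2: GDGDCG  (used choices [1])
Step 3: GDGDGDCG  (used choices [1])

Answer: GDGDGDCG


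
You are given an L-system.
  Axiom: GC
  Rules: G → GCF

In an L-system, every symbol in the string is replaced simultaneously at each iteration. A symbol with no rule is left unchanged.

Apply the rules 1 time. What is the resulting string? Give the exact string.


Answer: GCFC

Derivation:
Step 0: GC
Step 1: GCFC


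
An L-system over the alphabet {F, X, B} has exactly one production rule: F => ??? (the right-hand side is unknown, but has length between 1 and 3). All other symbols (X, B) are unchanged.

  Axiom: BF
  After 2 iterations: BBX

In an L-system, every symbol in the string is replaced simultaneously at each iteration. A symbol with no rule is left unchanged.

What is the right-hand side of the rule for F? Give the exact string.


Trying F => BX:
  Step 0: BF
  Step 1: BBX
  Step 2: BBX
Matches the given result.

Answer: BX


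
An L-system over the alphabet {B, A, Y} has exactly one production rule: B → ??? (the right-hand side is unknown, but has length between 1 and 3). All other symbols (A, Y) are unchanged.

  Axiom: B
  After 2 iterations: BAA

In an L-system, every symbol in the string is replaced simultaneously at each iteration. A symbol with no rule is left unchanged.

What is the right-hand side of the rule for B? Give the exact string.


Answer: BA

Derivation:
Trying B → BA:
  Step 0: B
  Step 1: BA
  Step 2: BAA
Matches the given result.


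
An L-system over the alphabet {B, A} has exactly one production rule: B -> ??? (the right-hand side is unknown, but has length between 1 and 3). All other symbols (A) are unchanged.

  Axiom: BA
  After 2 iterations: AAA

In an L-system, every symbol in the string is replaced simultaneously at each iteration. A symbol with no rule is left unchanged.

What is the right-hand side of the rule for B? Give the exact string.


Trying B -> AA:
  Step 0: BA
  Step 1: AAA
  Step 2: AAA
Matches the given result.

Answer: AA


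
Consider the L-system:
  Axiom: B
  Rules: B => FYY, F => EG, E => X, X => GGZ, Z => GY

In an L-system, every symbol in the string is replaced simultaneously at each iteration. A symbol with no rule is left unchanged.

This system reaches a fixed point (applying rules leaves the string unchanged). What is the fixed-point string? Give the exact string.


Step 0: B
Step 1: FYY
Step 2: EGYY
Step 3: XGYY
Step 4: GGZGYY
Step 5: GGGYGYY
Step 6: GGGYGYY  (unchanged — fixed point at step 5)

Answer: GGGYGYY


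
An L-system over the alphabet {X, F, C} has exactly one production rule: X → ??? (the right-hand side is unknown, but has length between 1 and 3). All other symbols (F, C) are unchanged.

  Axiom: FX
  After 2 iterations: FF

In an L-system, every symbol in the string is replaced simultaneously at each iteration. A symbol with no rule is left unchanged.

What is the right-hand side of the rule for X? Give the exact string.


Answer: F

Derivation:
Trying X → F:
  Step 0: FX
  Step 1: FF
  Step 2: FF
Matches the given result.


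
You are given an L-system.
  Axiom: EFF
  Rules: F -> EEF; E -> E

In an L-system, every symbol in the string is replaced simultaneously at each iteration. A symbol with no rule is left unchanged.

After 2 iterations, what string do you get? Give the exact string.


Answer: EEEEEFEEEEF

Derivation:
Step 0: EFF
Step 1: EEEFEEF
Step 2: EEEEEFEEEEF


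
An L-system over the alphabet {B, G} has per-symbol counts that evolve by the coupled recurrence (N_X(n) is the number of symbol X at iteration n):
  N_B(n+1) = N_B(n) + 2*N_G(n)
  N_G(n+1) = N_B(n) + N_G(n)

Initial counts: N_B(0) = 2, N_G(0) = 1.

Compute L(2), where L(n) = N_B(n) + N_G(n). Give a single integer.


Step 0: N_B=2, N_G=1, L=3
Step 1: N_B=4, N_G=3, L=7
Step 2: N_B=10, N_G=7, L=17

Answer: 17


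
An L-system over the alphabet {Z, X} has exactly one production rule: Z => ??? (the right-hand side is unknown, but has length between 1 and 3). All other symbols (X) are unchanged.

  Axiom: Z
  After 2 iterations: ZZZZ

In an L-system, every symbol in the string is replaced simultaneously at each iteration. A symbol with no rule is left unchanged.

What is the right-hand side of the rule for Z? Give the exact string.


Answer: ZZ

Derivation:
Trying Z => ZZ:
  Step 0: Z
  Step 1: ZZ
  Step 2: ZZZZ
Matches the given result.


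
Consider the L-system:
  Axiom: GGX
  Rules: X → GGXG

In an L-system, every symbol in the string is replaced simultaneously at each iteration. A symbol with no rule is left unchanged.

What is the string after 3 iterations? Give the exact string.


Step 0: GGX
Step 1: GGGGXG
Step 2: GGGGGGXGG
Step 3: GGGGGGGGXGGG

Answer: GGGGGGGGXGGG


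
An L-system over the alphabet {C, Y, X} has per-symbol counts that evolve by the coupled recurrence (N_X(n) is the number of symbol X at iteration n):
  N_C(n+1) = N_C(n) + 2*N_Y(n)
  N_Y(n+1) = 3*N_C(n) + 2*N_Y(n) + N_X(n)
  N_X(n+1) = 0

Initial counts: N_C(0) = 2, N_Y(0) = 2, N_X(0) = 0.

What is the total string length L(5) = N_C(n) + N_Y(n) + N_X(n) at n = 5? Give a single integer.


Answer: 4096

Derivation:
Step 0: N_C=2, N_Y=2, N_X=0, L=4
Step 1: N_C=6, N_Y=10, N_X=0, L=16
Step 2: N_C=26, N_Y=38, N_X=0, L=64
Step 3: N_C=102, N_Y=154, N_X=0, L=256
Step 4: N_C=410, N_Y=614, N_X=0, L=1024
Step 5: N_C=1638, N_Y=2458, N_X=0, L=4096


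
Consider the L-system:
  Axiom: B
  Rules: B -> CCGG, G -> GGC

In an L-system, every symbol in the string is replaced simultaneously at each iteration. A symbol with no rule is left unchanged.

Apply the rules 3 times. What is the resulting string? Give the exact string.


Answer: CCGGCGGCCGGCGGCC

Derivation:
Step 0: B
Step 1: CCGG
Step 2: CCGGCGGC
Step 3: CCGGCGGCCGGCGGCC


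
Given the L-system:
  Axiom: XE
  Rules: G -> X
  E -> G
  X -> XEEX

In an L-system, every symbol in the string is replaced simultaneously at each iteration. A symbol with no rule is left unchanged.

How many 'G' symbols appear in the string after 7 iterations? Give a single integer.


Answer: 132

Derivation:
Step 0: length=2, 'G' count=0
Step 1: length=5, 'G' count=1
Step 2: length=11, 'G' count=2
Step 3: length=26, 'G' count=4
Step 4: length=62, 'G' count=10
Step 5: length=146, 'G' count=24
Step 6: length=344, 'G' count=56
Step 7: length=812, 'G' count=132
Final string: XEEXGGXEEXXXXEEXGGXEEXXEEXXEEXXEEXGGXEEXXXXEEXGGXEEXXEEXGGXEEXXEEXGGXEEXXEEXGGXEEXXXXEEXGGXEEXXEEXXEEXXEEXGGXEEXXXXEEXGGXEEXXEEXGGXEEXXXXEEXGGXEEXXEEXGGXEEXXXXEEXGGXEEXXEEXGGXEEXXXXEEXGGXEEXXEEXXEEXXEEXGGXEEXXXXEEXGGXEEXXEEXGGXEEXXEEXGGXEEXXEEXGGXEEXXXXEEXGGXEEXXEEXXEEXXEEXGGXEEXXXXEEXGGXEEXXEEXGGXEEXXXXEEXGGXEEXXEEXXEEXXEEXGGXEEXXXXEEXGGXEEXXEEXGGXEEXXXXEEXGGXEEXXEEXXEEXXEEXGGXEEXXXXEEXGGXEEXXEEXGGXEEXXXXEEXGGXEEXXEEXXEEXXEEXGGXEEXXXXEEXGGXEEXXEEXGGXEEXXEEXGGXEEXXEEXGGXEEXXXXEEXGGXEEXXEEXXEEXXEEXGGXEEXXXXEEXGGXEEXXEEXGGXEEXXXXEEXGGXEEXXEEXGGXEEXXXXEEXGGXEEXXEEXGGXEEXXXXEEXGGXEEXXEEXXEEXXEEXGGXEEXXXXEEXGGXEEXXEEXGGXEEXXEEXGGXEEXXEEXGGXEEXXXXEEXGGXEEXXEEXXEEXXEEXGGXEEXXXXEEXGGXEEXXEEXGGXEEXXXXEEXGGXEEXXEEXXEEXXEEXGGXEEXXXXEEXGGXEEXXEEXGGXEEXXEEXGGXEEXXEEXGGXEEXXXXEEXGGXEEXXEEXXEEXXEEXGGXEEXXXXEEXGGXEEX


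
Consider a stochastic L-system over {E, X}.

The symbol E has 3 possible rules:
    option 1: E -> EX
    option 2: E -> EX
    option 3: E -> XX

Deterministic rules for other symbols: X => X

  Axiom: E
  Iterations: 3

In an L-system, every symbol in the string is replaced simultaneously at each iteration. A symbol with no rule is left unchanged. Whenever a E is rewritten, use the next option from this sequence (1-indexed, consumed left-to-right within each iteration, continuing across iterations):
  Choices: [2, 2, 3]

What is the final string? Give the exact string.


Answer: XXXX

Derivation:
Step 0: E
Step 1: EX  (used choices [2])
Step 2: EXX  (used choices [2])
Step 3: XXXX  (used choices [3])


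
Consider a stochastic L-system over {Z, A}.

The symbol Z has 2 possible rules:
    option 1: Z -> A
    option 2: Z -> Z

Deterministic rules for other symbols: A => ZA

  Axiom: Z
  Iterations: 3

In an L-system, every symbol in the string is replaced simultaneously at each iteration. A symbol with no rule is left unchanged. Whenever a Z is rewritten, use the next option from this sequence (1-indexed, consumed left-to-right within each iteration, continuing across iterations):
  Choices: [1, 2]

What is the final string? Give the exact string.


Answer: ZZA

Derivation:
Step 0: Z
Step 1: A  (used choices [1])
Step 2: ZA  (used choices [])
Step 3: ZZA  (used choices [2])


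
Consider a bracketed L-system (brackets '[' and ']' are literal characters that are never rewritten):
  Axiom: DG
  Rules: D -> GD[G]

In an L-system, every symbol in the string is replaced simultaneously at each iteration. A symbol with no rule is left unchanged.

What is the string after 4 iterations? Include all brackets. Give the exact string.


Answer: GGGGD[G][G][G][G]G

Derivation:
Step 0: DG
Step 1: GD[G]G
Step 2: GGD[G][G]G
Step 3: GGGD[G][G][G]G
Step 4: GGGGD[G][G][G][G]G


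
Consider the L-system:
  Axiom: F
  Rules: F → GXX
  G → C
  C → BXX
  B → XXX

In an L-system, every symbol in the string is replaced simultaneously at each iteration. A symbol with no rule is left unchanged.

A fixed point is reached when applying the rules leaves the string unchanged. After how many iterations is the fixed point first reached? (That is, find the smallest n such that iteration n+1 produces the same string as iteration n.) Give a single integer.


Step 0: F
Step 1: GXX
Step 2: CXX
Step 3: BXXXX
Step 4: XXXXXXX
Step 5: XXXXXXX  (unchanged — fixed point at step 4)

Answer: 4


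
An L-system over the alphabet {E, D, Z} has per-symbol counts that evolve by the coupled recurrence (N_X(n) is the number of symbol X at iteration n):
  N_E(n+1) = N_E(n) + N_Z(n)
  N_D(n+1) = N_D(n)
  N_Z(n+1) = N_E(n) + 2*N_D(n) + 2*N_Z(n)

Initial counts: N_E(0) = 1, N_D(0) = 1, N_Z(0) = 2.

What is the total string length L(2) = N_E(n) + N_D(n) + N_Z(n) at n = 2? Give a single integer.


Answer: 30

Derivation:
Step 0: N_E=1, N_D=1, N_Z=2, L=4
Step 1: N_E=3, N_D=1, N_Z=7, L=11
Step 2: N_E=10, N_D=1, N_Z=19, L=30


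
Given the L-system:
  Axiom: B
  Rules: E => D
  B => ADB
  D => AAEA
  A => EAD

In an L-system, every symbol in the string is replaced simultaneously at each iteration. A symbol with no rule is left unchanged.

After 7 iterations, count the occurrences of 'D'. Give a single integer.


Answer: 430

Derivation:
Final string: AAEADEADAAEAEADEADDEADAAEADEADAAEAEADEADDEADEADEADDEADAAEADEADAAEAEADEADDEADDEADAAEADEADAAEAAAEADEADAAEAEADEADDEADAAEADEADAAEAEADEADDEADDEADAAEADEADAAEAAAEADEADAAEAAAEADEADAAEAEADEADDEADAAEADEADAAEAEADEADDEADEADEADDEADAAEADEADAAEAEADEADDEADEADEADDEADAAEADEADAAEAEADEADDEADDEADAAEADEADAAEAAAEADEADAAEAEADEADDEADAAEADEADAAEAEADEADDEADDEADAAEADEADAAEAAAEADEADAAEADEADAAEADEADAAEAAAEADEADAAEAEADEADDEADAAEADEADAAEAEADEADDEADDEADAAEADEADAAEAAAEADEADAAEADEADAAEADEADAAEAAAEADEADAAEAEADEADDEADAAEADEADAAEAEADEADDEADDEADAAEADEADAAEAAAEADEADAAEAAAEADEADAAEAEADEADDEADAAEADEADAAEAEADEADDEADEADEADDEADAAEADEADAAEAEADEADDEADDEADAAEADEADAAEAAAEADEADAAEAEADEADDEADAAEADEADAAEAEADEADDEADDEADAAEADEADAAEAAAEADEADAAEAAAEADEADAAEAEADEADDEADAAEADEADAAEAEADEADDEADEADEADDEADAAEADEADAAEAEADEADDEADAAEADEADAAEAEADEADDEADAAEADEADAAEAEADEADDEADEADEADDEADAAEADEADAAEAEADEADDEADDEADAAEADEADAAEAAAEADEADAAEAEADEADDEADAAEADEADAAEAEADEADDEADDEADAAEADEADAAEAAAEADEADAAEAAAEADEADAAEAEADEADDEADAAEADEADAAEAEADEADDEADEADEADDEADAAEADEADAAEAEADEADDEADDEADAAEADEADAAEAAAEADEADAAEAEADEADDEADAAEADEADAAEAEADEADDEADDEADAAEADEADAAEAAAEADEADAAEAAAEADEADAAEAEADEADDEADAAEADEADAAEAEADEADDEADEADEADDEADAAEADEADAAEAEADEADDEADEADEADDEADAAEADEADAAEAEADEADDEADDEADAAEADEADAAEAAAEADEADAAEAEADEADDEADAAEADEADAAEAEADEADDEADDEADAAEADEADAAEAAAEADEADAAEADEADAAEADEADAAEAAAEADEADAAEAEADEADDEADAAEADEADAAEAEADEADDEADDEADAAEADEADAAEAAAEADEADAAEAEADEADDEADAAEADEADAAEAEADEADDEADDEADAAEADEADAAEAAAEADEADAAEAAAEADEADAAEAEADEADDEADAAEADEADAAEAEADEADDEADEADEADDEADAAEADEADAAEAEADEADDEADAAEADEADAAEAEADEADDEADDEADAAEADEADAAEAAAEADEADAAEADEADAAEAEADEADDEADEADAAEAADB
Count of 'D': 430


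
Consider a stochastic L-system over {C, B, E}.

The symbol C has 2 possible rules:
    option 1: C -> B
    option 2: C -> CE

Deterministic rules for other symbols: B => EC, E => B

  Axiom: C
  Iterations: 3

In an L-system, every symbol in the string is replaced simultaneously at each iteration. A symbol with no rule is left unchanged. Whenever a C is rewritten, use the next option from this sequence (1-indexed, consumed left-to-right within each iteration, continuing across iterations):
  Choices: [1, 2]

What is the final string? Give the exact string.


Step 0: C
Step 1: B  (used choices [1])
Step 2: EC  (used choices [])
Step 3: BCE  (used choices [2])

Answer: BCE


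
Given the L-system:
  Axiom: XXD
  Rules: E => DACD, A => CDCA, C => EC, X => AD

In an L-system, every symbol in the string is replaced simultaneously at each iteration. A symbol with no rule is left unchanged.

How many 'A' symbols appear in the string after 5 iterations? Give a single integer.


Step 0: XXD  (0 'A')
Step 1: ADADD  (2 'A')
Step 2: CDCADCDCADD  (2 'A')
Step 3: ECDECCDCADECDECCDCADD  (2 'A')
Step 4: DACDECDDACDECECDECCDCADDACDECDDACDECECDECCDCADD  (6 'A')
Step 5: DCDCAECDDACDECDDCDCAECDDACDECDACDECDDACDECECDECCDCADDCDCAECDDACDECDDCDCAECDDACDECDACDECDDACDECECDECCDCADD  (14 'A')

Answer: 14


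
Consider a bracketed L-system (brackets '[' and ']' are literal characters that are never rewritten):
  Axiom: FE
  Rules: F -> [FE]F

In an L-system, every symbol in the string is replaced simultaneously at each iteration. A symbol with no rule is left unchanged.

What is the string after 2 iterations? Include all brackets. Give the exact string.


Answer: [[FE]FE][FE]FE

Derivation:
Step 0: FE
Step 1: [FE]FE
Step 2: [[FE]FE][FE]FE


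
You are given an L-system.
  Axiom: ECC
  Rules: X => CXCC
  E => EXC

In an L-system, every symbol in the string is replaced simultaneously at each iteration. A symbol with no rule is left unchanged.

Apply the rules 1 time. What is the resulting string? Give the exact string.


Step 0: ECC
Step 1: EXCCC

Answer: EXCCC


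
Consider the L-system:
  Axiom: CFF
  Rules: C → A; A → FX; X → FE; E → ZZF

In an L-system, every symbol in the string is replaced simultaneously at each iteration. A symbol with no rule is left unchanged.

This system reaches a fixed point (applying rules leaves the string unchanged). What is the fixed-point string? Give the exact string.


Step 0: CFF
Step 1: AFF
Step 2: FXFF
Step 3: FFEFF
Step 4: FFZZFFF
Step 5: FFZZFFF  (unchanged — fixed point at step 4)

Answer: FFZZFFF


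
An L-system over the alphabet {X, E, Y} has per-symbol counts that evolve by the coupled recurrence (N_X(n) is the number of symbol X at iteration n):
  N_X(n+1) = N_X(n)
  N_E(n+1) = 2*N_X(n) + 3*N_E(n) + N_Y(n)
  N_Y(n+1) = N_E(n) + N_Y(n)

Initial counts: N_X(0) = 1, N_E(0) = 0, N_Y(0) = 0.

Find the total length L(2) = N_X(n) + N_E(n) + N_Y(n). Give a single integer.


Answer: 11

Derivation:
Step 0: N_X=1, N_E=0, N_Y=0, L=1
Step 1: N_X=1, N_E=2, N_Y=0, L=3
Step 2: N_X=1, N_E=8, N_Y=2, L=11


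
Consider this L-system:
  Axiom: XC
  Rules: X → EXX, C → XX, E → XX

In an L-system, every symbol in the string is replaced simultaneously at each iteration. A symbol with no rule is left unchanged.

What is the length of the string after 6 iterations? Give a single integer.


Step 0: length = 2
Step 1: length = 5
Step 2: length = 14
Step 3: length = 38
Step 4: length = 104
Step 5: length = 284
Step 6: length = 776

Answer: 776


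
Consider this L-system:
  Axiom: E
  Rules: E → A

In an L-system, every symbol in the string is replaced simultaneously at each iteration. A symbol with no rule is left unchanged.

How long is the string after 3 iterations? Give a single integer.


Answer: 1

Derivation:
Step 0: length = 1
Step 1: length = 1
Step 2: length = 1
Step 3: length = 1


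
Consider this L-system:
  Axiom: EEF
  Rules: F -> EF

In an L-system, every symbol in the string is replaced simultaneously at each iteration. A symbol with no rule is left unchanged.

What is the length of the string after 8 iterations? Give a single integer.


Step 0: length = 3
Step 1: length = 4
Step 2: length = 5
Step 3: length = 6
Step 4: length = 7
Step 5: length = 8
Step 6: length = 9
Step 7: length = 10
Step 8: length = 11

Answer: 11


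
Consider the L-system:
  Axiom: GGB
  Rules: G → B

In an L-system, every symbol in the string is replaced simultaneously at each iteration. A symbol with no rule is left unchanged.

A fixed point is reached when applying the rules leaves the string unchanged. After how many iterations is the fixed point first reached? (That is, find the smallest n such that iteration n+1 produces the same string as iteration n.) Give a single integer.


Answer: 1

Derivation:
Step 0: GGB
Step 1: BBB
Step 2: BBB  (unchanged — fixed point at step 1)


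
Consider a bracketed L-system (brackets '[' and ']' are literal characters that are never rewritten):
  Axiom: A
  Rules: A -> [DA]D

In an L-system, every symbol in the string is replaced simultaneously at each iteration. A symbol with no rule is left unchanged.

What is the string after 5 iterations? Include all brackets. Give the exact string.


Step 0: A
Step 1: [DA]D
Step 2: [D[DA]D]D
Step 3: [D[D[DA]D]D]D
Step 4: [D[D[D[DA]D]D]D]D
Step 5: [D[D[D[D[DA]D]D]D]D]D

Answer: [D[D[D[D[DA]D]D]D]D]D


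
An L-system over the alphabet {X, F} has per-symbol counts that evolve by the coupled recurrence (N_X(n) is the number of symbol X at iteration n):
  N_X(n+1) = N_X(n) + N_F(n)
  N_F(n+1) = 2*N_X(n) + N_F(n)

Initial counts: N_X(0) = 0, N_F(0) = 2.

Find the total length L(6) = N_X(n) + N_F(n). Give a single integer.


Step 0: N_X=0, N_F=2, L=2
Step 1: N_X=2, N_F=2, L=4
Step 2: N_X=4, N_F=6, L=10
Step 3: N_X=10, N_F=14, L=24
Step 4: N_X=24, N_F=34, L=58
Step 5: N_X=58, N_F=82, L=140
Step 6: N_X=140, N_F=198, L=338

Answer: 338


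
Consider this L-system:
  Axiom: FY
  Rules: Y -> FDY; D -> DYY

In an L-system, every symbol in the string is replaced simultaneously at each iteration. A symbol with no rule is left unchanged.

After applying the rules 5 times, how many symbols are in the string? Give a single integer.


Step 0: length = 2
Step 1: length = 4
Step 2: length = 8
Step 3: length = 18
Step 4: length = 42
Step 5: length = 100

Answer: 100


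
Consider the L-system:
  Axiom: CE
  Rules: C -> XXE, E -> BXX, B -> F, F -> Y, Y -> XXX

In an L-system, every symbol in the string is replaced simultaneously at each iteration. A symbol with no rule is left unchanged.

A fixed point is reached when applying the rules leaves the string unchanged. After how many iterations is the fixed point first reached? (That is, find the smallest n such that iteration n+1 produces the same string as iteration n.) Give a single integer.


Step 0: CE
Step 1: XXEBXX
Step 2: XXBXXFXX
Step 3: XXFXXYXX
Step 4: XXYXXXXXXX
Step 5: XXXXXXXXXXXX
Step 6: XXXXXXXXXXXX  (unchanged — fixed point at step 5)

Answer: 5


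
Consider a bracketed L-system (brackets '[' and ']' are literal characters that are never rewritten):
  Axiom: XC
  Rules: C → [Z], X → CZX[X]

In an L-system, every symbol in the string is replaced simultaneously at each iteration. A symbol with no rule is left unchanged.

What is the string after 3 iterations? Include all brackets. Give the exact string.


Answer: [Z]Z[Z]ZCZX[X][CZX[X]][[Z]ZCZX[X][CZX[X]]][Z]

Derivation:
Step 0: XC
Step 1: CZX[X][Z]
Step 2: [Z]ZCZX[X][CZX[X]][Z]
Step 3: [Z]Z[Z]ZCZX[X][CZX[X]][[Z]ZCZX[X][CZX[X]]][Z]


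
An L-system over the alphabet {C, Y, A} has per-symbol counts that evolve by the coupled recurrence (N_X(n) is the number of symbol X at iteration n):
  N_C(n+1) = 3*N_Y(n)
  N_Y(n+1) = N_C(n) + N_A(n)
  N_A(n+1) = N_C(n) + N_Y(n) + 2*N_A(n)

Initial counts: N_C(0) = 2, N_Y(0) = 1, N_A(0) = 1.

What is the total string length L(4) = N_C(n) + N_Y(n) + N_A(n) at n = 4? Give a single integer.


Step 0: N_C=2, N_Y=1, N_A=1, L=4
Step 1: N_C=3, N_Y=3, N_A=5, L=11
Step 2: N_C=9, N_Y=8, N_A=16, L=33
Step 3: N_C=24, N_Y=25, N_A=49, L=98
Step 4: N_C=75, N_Y=73, N_A=147, L=295

Answer: 295


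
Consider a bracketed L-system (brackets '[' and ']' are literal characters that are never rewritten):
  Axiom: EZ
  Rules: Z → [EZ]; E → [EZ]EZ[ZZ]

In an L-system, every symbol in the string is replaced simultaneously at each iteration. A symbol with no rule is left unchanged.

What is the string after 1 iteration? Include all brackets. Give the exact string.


Answer: [EZ]EZ[ZZ][EZ]

Derivation:
Step 0: EZ
Step 1: [EZ]EZ[ZZ][EZ]


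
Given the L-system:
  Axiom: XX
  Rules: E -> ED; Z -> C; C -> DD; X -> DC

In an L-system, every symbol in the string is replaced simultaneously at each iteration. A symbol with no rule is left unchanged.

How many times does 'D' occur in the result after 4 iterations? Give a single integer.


Answer: 6

Derivation:
Step 0: XX  (0 'D')
Step 1: DCDC  (2 'D')
Step 2: DDDDDD  (6 'D')
Step 3: DDDDDD  (6 'D')
Step 4: DDDDDD  (6 'D')


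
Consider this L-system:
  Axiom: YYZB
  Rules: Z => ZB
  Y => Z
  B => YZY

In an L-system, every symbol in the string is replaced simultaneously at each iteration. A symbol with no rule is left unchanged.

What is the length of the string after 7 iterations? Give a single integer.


Answer: 439

Derivation:
Step 0: length = 4
Step 1: length = 7
Step 2: length = 13
Step 3: length = 28
Step 4: length = 55
Step 5: length = 109
Step 6: length = 220
Step 7: length = 439


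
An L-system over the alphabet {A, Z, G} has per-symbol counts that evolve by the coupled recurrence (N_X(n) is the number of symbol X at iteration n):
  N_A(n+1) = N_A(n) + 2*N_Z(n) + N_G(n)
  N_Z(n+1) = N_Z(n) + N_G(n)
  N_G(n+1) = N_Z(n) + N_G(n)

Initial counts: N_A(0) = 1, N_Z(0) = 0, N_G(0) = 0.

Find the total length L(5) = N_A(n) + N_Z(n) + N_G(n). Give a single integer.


Step 0: N_A=1, N_Z=0, N_G=0, L=1
Step 1: N_A=1, N_Z=0, N_G=0, L=1
Step 2: N_A=1, N_Z=0, N_G=0, L=1
Step 3: N_A=1, N_Z=0, N_G=0, L=1
Step 4: N_A=1, N_Z=0, N_G=0, L=1
Step 5: N_A=1, N_Z=0, N_G=0, L=1

Answer: 1


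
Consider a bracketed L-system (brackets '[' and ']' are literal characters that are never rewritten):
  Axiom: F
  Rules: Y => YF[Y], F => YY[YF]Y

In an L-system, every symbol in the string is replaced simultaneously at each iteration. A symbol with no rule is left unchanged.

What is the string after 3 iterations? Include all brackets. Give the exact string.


Step 0: F
Step 1: YY[YF]Y
Step 2: YF[Y]YF[Y][YF[Y]YY[YF]Y]YF[Y]
Step 3: YF[Y]YY[YF]Y[YF[Y]]YF[Y]YY[YF]Y[YF[Y]][YF[Y]YY[YF]Y[YF[Y]]YF[Y]YF[Y][YF[Y]YY[YF]Y]YF[Y]]YF[Y]YY[YF]Y[YF[Y]]

Answer: YF[Y]YY[YF]Y[YF[Y]]YF[Y]YY[YF]Y[YF[Y]][YF[Y]YY[YF]Y[YF[Y]]YF[Y]YF[Y][YF[Y]YY[YF]Y]YF[Y]]YF[Y]YY[YF]Y[YF[Y]]


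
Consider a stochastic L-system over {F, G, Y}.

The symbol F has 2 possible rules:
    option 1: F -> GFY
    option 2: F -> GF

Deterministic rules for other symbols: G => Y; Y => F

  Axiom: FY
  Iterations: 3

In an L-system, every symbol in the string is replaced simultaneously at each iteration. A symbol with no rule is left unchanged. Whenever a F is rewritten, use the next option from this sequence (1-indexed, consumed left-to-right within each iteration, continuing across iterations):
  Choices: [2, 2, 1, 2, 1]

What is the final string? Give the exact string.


Answer: FYGFYGFYF

Derivation:
Step 0: FY
Step 1: GFF  (used choices [2])
Step 2: YGFGFY  (used choices [2, 1])
Step 3: FYGFYGFYF  (used choices [2, 1])


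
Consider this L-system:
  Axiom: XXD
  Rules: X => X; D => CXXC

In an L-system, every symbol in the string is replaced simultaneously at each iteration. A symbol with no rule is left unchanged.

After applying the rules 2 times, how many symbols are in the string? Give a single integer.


Answer: 6

Derivation:
Step 0: length = 3
Step 1: length = 6
Step 2: length = 6
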